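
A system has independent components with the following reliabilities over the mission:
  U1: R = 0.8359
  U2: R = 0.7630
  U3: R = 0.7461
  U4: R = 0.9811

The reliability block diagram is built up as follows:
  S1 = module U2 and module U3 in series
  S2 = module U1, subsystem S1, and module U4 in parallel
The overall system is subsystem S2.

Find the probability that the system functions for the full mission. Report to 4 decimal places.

Series (U2 and U3): 0.763000 × 0.746100 = 0.569274
Parallel (U1, [0.569274], and U4): 1 − (1 − 0.835900)(1 − 0.569274)(1 − 0.981100) = 0.9987

0.9987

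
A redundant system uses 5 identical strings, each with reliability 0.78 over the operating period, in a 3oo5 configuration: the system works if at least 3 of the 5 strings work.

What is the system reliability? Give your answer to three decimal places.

0.926

R = Σ_{i=3}^{5} C(5,i) p^i (1−p)^{5−i} with p = 0.78
C(5,3)·0.78^3·0.22^2 = 0.22968
C(5,4)·0.78^4·0.22^1 = 0.40717
C(5,5)·0.78^5·0.22^0 = 0.28872
Sum = 0.926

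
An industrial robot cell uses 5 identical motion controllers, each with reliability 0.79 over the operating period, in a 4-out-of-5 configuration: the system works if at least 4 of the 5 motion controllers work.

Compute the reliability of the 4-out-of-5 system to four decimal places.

0.7167

R = Σ_{i=4}^{5} C(5,i) p^i (1−p)^{5−i} with p = 0.79
C(5,4)·0.79^4·0.21^1 = 0.408976
C(5,5)·0.79^5·0.21^0 = 0.307706
Sum = 0.7167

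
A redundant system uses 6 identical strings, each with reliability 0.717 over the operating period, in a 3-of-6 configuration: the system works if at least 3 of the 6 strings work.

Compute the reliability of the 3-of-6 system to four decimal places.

0.9422

R = Σ_{i=3}^{6} C(6,i) p^i (1−p)^{6−i} with p = 0.717
C(6,3)·0.717^3·0.283^3 = 0.167089
C(6,4)·0.717^4·0.283^2 = 0.317498
C(6,5)·0.717^5·0.283^1 = 0.321761
C(6,6)·0.717^6·0.283^0 = 0.135867
Sum = 0.9422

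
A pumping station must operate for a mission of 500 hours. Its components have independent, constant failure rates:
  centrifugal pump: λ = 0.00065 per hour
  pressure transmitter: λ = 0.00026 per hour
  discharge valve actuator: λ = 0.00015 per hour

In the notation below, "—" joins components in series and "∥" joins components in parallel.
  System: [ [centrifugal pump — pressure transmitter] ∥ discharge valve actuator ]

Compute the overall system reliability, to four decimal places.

R(centrifugal pump) = exp(−0.00065 × 500) = 0.722527
R(pressure transmitter) = exp(−0.00026 × 500) = 0.878095
R(discharge valve actuator) = exp(−0.00015 × 500) = 0.927743
Series (centrifugal pump and pressure transmitter): 0.722527 × 0.878095 = 0.634447
Parallel ([0.634447] and discharge valve actuator): 1 − (1 − 0.634447)(1 − 0.927743) = 0.9736

0.9736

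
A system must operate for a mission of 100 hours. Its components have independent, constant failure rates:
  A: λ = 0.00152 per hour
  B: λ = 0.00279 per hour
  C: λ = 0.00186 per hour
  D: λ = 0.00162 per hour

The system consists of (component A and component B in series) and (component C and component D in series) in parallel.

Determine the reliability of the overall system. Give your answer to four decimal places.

0.8971

R(A) = exp(−0.00152 × 100) = 0.858988
R(B) = exp(−0.00279 × 100) = 0.756540
R(C) = exp(−0.00186 × 100) = 0.830274
R(D) = exp(−0.00162 × 100) = 0.850441
Series (A and B): 0.858988 × 0.756540 = 0.649859
Series (C and D): 0.830274 × 0.850441 = 0.706099
Parallel ([0.649859] and [0.706099]): 1 − (1 − 0.649859)(1 − 0.706099) = 0.8971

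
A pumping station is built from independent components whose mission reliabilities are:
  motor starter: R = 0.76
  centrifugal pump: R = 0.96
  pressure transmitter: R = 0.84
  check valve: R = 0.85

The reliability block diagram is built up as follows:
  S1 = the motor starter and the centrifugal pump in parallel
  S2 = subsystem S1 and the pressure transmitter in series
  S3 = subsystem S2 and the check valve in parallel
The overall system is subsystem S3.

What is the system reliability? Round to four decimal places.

0.9748

Parallel (motor starter and centrifugal pump): 1 − (1 − 0.760000)(1 − 0.960000) = 0.990400
Series ([0.990400] and pressure transmitter): 0.990400 × 0.840000 = 0.831936
Parallel ([0.831936] and check valve): 1 − (1 − 0.831936)(1 − 0.850000) = 0.9748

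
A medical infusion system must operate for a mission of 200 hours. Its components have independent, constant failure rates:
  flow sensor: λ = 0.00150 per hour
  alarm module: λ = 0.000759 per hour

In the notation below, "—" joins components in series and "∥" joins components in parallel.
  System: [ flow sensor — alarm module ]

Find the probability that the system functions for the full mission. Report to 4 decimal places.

0.6365

R(flow sensor) = exp(−0.00150 × 200) = 0.740818
R(alarm module) = exp(−0.000759 × 200) = 0.859160
Series (flow sensor and alarm module): 0.740818 × 0.859160 = 0.6365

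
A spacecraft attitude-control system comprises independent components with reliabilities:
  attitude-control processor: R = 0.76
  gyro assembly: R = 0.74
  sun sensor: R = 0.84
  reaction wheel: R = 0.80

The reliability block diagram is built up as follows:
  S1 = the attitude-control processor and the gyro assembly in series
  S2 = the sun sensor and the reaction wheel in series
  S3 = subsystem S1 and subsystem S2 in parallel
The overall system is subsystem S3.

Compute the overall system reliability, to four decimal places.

0.8565

Series (attitude-control processor and gyro assembly): 0.760000 × 0.740000 = 0.562400
Series (sun sensor and reaction wheel): 0.840000 × 0.800000 = 0.672000
Parallel ([0.562400] and [0.672000]): 1 − (1 − 0.562400)(1 − 0.672000) = 0.8565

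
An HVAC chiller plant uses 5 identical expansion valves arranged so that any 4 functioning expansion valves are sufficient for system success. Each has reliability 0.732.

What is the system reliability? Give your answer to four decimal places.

R = Σ_{i=4}^{5} C(5,i) p^i (1−p)^{5−i} with p = 0.732
C(5,4)·0.732^4·0.268^1 = 0.384724
C(5,5)·0.732^5·0.268^0 = 0.210163
Sum = 0.5949

0.5949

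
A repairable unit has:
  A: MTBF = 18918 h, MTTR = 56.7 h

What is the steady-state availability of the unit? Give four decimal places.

0.9970

A(A) = MTBF/(MTBF+MTTR) = 18918/(18918+56.7) = 0.9970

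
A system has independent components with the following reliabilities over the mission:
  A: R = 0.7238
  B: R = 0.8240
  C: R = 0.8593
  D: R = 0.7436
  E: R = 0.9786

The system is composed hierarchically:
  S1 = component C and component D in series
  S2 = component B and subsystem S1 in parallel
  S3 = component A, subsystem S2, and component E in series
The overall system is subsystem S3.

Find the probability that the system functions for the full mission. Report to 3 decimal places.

Series (C and D): 0.85930 × 0.74360 = 0.63898
Parallel (B and [0.63898]): 1 − (1 − 0.82400)(1 − 0.63898) = 0.93646
Series (A, [0.93646], and E): 0.72380 × 0.93646 × 0.97860 = 0.663

0.663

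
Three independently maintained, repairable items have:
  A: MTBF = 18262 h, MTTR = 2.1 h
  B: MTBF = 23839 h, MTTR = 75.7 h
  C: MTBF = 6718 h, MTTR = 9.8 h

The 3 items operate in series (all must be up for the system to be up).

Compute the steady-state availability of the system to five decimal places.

A(A) = MTBF/(MTBF+MTTR) = 18262/(18262+2.1) = 0.999885
A(B) = MTBF/(MTBF+MTTR) = 23839/(23839+75.7) = 0.996835
A(C) = MTBF/(MTBF+MTTR) = 6718/(6718+9.8) = 0.998543
Series availability: 0.999885 × 0.996835 × 0.998543 = 0.99527

0.99527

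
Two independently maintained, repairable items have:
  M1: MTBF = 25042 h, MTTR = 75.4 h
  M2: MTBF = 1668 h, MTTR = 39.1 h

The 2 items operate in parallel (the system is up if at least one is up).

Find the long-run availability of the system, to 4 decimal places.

0.9999

A(M1) = MTBF/(MTBF+MTTR) = 25042/(25042+75.4) = 0.996998
A(M2) = MTBF/(MTBF+MTTR) = 1668/(1668+39.1) = 0.977096
Parallel availability: 1 − (1 − 0.996998)(1 − 0.977096) = 0.9999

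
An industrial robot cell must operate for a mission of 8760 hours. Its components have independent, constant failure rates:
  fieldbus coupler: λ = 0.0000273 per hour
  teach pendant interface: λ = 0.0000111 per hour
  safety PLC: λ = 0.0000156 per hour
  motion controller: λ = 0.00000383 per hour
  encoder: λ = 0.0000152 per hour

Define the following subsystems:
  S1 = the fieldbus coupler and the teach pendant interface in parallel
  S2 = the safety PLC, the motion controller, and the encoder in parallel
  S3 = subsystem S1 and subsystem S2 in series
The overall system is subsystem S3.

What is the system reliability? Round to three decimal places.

R(fieldbus coupler) = exp(−0.0000273 × 8760) = 0.78730
R(teach pendant interface) = exp(−0.0000111 × 8760) = 0.90734
R(safety PLC) = exp(−0.0000156 × 8760) = 0.87227
R(motion controller) = exp(−0.00000383 × 8760) = 0.96701
R(encoder) = exp(−0.0000152 × 8760) = 0.87533
Parallel (fieldbus coupler and teach pendant interface): 1 − (1 − 0.78730)(1 − 0.90734) = 0.98029
Parallel (safety PLC, motion controller, and encoder): 1 − (1 − 0.87227)(1 − 0.96701)(1 − 0.87533) = 0.99947
Series ([0.98029] and [0.99947]): 0.98029 × 0.99947 = 0.980

0.980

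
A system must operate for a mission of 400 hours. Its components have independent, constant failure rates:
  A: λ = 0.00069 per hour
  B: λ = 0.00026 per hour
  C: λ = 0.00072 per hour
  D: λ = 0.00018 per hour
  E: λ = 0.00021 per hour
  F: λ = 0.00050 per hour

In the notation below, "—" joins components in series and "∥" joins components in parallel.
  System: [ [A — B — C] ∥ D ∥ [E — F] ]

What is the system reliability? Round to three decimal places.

R(A) = exp(−0.00069 × 400) = 0.75881
R(B) = exp(−0.00026 × 400) = 0.90123
R(C) = exp(−0.00072 × 400) = 0.74976
R(D) = exp(−0.00018 × 400) = 0.93053
R(E) = exp(−0.00021 × 400) = 0.91943
R(F) = exp(−0.00050 × 400) = 0.81873
Series (A, B, and C): 0.75881 × 0.90123 × 0.74976 = 0.51273
Series (E and F): 0.91943 × 0.81873 = 0.75276
Parallel ([0.51273], D, and [0.75276]): 1 − (1 − 0.51273)(1 − 0.93053)(1 − 0.75276) = 0.992

0.992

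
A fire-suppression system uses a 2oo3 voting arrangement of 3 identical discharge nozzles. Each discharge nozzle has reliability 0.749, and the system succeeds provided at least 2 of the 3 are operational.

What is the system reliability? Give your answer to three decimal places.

0.843

R = Σ_{i=2}^{3} C(3,i) p^i (1−p)^{3−i} with p = 0.749
C(3,2)·0.749^2·0.251^1 = 0.42243
C(3,3)·0.749^3·0.251^0 = 0.42019
Sum = 0.843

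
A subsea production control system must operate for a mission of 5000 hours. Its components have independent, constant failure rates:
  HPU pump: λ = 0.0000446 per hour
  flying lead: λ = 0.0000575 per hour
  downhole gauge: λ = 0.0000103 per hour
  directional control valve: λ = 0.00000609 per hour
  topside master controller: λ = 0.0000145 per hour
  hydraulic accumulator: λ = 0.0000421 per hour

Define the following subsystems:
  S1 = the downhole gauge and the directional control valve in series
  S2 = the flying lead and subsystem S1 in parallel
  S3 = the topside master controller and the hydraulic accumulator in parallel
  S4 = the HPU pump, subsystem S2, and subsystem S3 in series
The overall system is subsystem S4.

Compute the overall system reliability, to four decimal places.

R(HPU pump) = exp(−0.0000446 × 5000) = 0.800115
R(flying lead) = exp(−0.0000575 × 5000) = 0.750137
R(downhole gauge) = exp(−0.0000103 × 5000) = 0.949804
R(directional control valve) = exp(−0.00000609 × 5000) = 0.970009
R(topside master controller) = exp(−0.0000145 × 5000) = 0.930066
R(hydraulic accumulator) = exp(−0.0000421 × 5000) = 0.810179
Series (downhole gauge and directional control valve): 0.949804 × 0.970009 = 0.921318
Parallel (flying lead and [0.921318]): 1 − (1 − 0.750137)(1 − 0.921318) = 0.980340
Parallel (topside master controller and hydraulic accumulator): 1 − (1 − 0.930066)(1 − 0.810179) = 0.986725
Series (HPU pump, [0.980340], and [0.986725]): 0.800115 × 0.980340 × 0.986725 = 0.7740

0.7740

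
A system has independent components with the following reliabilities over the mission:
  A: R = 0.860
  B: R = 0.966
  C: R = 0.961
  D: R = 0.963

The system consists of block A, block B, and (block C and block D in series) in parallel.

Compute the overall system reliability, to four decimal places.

Series (C and D): 0.961000 × 0.963000 = 0.925443
Parallel (A, B, and [0.925443]): 1 − (1 − 0.860000)(1 − 0.966000)(1 − 0.925443) = 0.9996

0.9996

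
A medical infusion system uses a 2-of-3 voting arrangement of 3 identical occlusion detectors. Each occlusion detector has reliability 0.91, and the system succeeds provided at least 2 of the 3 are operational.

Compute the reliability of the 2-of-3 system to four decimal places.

0.9772

R = Σ_{i=2}^{3} C(3,i) p^i (1−p)^{3−i} with p = 0.91
C(3,2)·0.91^2·0.09^1 = 0.223587
C(3,3)·0.91^3·0.09^0 = 0.753571
Sum = 0.9772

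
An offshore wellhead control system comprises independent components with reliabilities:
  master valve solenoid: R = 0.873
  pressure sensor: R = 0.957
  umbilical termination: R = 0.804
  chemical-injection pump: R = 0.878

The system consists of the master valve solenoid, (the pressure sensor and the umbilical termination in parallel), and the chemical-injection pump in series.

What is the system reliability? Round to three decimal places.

Parallel (pressure sensor and umbilical termination): 1 − (1 − 0.95700)(1 − 0.80400) = 0.99157
Series (master valve solenoid, [0.99157], and chemical-injection pump): 0.87300 × 0.99157 × 0.87800 = 0.760

0.760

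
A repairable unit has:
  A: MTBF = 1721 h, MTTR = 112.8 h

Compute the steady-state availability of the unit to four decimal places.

0.9385

A(A) = MTBF/(MTBF+MTTR) = 1721/(1721+112.8) = 0.9385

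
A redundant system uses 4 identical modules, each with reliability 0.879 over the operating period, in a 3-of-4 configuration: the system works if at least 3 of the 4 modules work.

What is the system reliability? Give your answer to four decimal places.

0.9257

R = Σ_{i=3}^{4} C(4,i) p^i (1−p)^{4−i} with p = 0.879
C(4,3)·0.879^3·0.121^1 = 0.328709
C(4,4)·0.879^4·0.121^0 = 0.596974
Sum = 0.9257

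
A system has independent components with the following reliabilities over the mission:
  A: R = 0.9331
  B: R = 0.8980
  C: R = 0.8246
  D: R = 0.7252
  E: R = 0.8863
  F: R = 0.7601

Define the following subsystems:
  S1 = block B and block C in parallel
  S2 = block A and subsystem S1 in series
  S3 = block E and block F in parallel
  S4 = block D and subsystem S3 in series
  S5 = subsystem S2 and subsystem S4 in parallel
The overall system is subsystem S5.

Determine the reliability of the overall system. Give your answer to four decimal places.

Parallel (B and C): 1 − (1 − 0.898000)(1 − 0.824600) = 0.982109
Series (A and [0.982109]): 0.933100 × 0.982109 = 0.916406
Parallel (E and F): 1 − (1 − 0.886300)(1 − 0.760100) = 0.972723
Series (D and [0.972723]): 0.725200 × 0.972723 = 0.705419
Parallel ([0.916406] and [0.705419]): 1 − (1 − 0.916406)(1 − 0.705419) = 0.9754

0.9754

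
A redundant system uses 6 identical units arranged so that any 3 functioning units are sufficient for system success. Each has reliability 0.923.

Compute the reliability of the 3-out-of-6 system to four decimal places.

R = Σ_{i=3}^{6} C(6,i) p^i (1−p)^{6−i} with p = 0.923
C(6,3)·0.923^3·0.077^3 = 0.007180
C(6,4)·0.923^4·0.077^2 = 0.064548
C(6,5)·0.923^5·0.077^1 = 0.309493
C(6,6)·0.923^6·0.077^0 = 0.618316
Sum = 0.9995

0.9995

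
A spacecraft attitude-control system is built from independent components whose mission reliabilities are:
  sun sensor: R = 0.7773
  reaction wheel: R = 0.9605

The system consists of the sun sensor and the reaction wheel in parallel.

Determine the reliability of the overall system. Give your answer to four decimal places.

0.9912

Parallel (sun sensor and reaction wheel): 1 − (1 − 0.777300)(1 − 0.960500) = 0.9912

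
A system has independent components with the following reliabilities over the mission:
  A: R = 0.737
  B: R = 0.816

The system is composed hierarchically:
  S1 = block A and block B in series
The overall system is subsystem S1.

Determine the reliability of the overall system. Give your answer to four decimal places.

0.6014

Series (A and B): 0.737000 × 0.816000 = 0.6014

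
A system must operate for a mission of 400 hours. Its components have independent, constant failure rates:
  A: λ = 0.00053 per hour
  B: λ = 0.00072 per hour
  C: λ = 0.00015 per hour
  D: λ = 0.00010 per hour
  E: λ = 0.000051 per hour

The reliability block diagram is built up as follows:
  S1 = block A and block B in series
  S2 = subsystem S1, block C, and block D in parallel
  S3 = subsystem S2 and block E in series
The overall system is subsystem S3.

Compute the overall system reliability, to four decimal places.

0.9789

R(A) = exp(−0.00053 × 400) = 0.808965
R(B) = exp(−0.00072 × 400) = 0.749762
R(C) = exp(−0.00015 × 400) = 0.941765
R(D) = exp(−0.00010 × 400) = 0.960789
R(E) = exp(−0.000051 × 400) = 0.979807
Series (A and B): 0.808965 × 0.749762 = 0.606531
Parallel ([0.606531], C, and D): 1 − (1 − 0.606531)(1 − 0.941765)(1 − 0.960789) = 0.999102
Series ([0.999102] and E): 0.999102 × 0.979807 = 0.9789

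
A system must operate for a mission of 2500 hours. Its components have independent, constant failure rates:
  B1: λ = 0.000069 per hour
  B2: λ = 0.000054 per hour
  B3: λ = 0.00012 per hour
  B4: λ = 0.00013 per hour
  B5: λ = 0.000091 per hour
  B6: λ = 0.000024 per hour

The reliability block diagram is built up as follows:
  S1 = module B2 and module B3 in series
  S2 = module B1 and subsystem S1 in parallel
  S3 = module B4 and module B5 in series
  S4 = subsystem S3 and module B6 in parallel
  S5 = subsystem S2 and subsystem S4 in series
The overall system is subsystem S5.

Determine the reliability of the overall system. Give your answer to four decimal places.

R(B1) = exp(−0.000069 × 2500) = 0.841558
R(B2) = exp(−0.000054 × 2500) = 0.873716
R(B3) = exp(−0.00012 × 2500) = 0.740818
R(B4) = exp(−0.00013 × 2500) = 0.722527
R(B5) = exp(−0.000091 × 2500) = 0.796522
R(B6) = exp(−0.000024 × 2500) = 0.941765
Series (B2 and B3): 0.873716 × 0.740818 = 0.647265
Parallel (B1 and [0.647265]): 1 − (1 − 0.841558)(1 − 0.647265) = 0.944112
Series (B4 and B5): 0.722527 × 0.796522 = 0.575509
Parallel ([0.575509] and B6): 1 − (1 − 0.575509)(1 − 0.941765) = 0.975280
Series ([0.944112] and [0.975280]): 0.944112 × 0.975280 = 0.9208

0.9208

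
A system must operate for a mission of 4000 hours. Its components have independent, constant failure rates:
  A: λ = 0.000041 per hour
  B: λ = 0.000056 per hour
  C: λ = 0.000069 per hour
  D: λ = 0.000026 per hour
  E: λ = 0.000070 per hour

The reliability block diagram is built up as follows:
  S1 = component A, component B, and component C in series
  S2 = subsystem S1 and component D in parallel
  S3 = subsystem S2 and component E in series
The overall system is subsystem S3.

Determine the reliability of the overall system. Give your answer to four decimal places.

R(A) = exp(−0.000041 × 4000) = 0.848742
R(B) = exp(−0.000056 × 4000) = 0.799315
R(C) = exp(−0.000069 × 4000) = 0.758813
R(D) = exp(−0.000026 × 4000) = 0.901225
R(E) = exp(−0.000070 × 4000) = 0.755784
Series (A, B, and C): 0.848742 × 0.799315 × 0.758813 = 0.514788
Parallel ([0.514788] and D): 1 − (1 − 0.514788)(1 − 0.901225) = 0.952073
Series ([0.952073] and E): 0.952073 × 0.755784 = 0.7196

0.7196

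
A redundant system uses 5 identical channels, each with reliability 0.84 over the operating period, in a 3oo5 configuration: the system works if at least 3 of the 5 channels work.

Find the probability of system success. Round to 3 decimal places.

R = Σ_{i=3}^{5} C(5,i) p^i (1−p)^{5−i} with p = 0.84
C(5,3)·0.84^3·0.16^2 = 0.15173
C(5,4)·0.84^4·0.16^1 = 0.39830
C(5,5)·0.84^5·0.16^0 = 0.41821
Sum = 0.968

0.968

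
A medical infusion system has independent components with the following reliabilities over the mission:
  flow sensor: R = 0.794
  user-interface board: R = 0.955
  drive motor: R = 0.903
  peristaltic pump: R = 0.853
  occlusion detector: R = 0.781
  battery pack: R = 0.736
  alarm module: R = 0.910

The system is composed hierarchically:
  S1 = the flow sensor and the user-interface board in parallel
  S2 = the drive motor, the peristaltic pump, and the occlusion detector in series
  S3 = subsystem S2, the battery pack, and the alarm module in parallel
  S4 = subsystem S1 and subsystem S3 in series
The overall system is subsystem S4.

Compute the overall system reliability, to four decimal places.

0.9814

Parallel (flow sensor and user-interface board): 1 − (1 − 0.794000)(1 − 0.955000) = 0.990730
Series (drive motor, peristaltic pump, and occlusion detector): 0.903000 × 0.853000 × 0.781000 = 0.601572
Parallel ([0.601572], battery pack, and alarm module): 1 − (1 − 0.601572)(1 − 0.736000)(1 − 0.910000) = 0.990533
Series ([0.990730] and [0.990533]): 0.990730 × 0.990533 = 0.9814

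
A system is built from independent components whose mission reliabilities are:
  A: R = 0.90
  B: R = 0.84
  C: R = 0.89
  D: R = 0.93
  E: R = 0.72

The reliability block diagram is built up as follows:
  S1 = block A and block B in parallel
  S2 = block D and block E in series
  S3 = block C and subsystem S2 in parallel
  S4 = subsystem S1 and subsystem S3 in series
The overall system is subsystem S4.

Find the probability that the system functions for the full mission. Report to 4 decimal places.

Parallel (A and B): 1 − (1 − 0.900000)(1 − 0.840000) = 0.984000
Series (D and E): 0.930000 × 0.720000 = 0.669600
Parallel (C and [0.669600]): 1 − (1 − 0.890000)(1 − 0.669600) = 0.963656
Series ([0.984000] and [0.963656]): 0.984000 × 0.963656 = 0.9482

0.9482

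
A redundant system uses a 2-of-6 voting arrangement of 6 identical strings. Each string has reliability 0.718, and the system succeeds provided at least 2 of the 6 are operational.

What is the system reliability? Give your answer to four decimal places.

0.9918

R = Σ_{i=2}^{6} C(6,i) p^i (1−p)^{6−i} with p = 0.718
C(6,2)·0.718^2·0.282^4 = 0.048903
C(6,3)·0.718^3·0.282^3 = 0.166016
C(6,4)·0.718^4·0.282^2 = 0.317020
C(6,5)·0.718^5·0.282^1 = 0.322866
C(6,6)·0.718^6·0.282^0 = 0.137008
Sum = 0.9918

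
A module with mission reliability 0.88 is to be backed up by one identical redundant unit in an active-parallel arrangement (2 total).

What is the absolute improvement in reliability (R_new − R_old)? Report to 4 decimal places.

0.1056

R_before = 0.88
R_after = 1 − (1 − 0.88)^2 = 0.9856
ΔR = 0.9856 − 0.88 = 0.1056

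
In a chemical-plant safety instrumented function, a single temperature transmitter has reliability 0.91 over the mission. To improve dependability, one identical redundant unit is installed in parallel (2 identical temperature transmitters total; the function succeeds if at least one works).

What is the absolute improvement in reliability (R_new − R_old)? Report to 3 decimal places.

0.082

R_before = 0.91
R_after = 1 − (1 − 0.91)^2 = 0.992
ΔR = 0.992 − 0.91 = 0.082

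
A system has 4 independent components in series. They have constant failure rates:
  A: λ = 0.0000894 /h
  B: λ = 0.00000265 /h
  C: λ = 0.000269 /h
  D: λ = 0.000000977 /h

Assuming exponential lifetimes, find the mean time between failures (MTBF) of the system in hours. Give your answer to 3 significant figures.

Series of exponential components: λ_sys = Σ λ_i
λ_sys = 0.0000894 + 0.00000265 + 0.000269 + 0.000000977 = 3.6203e-04 /h
MTBF = 1 / λ_sys = 2760 h

2760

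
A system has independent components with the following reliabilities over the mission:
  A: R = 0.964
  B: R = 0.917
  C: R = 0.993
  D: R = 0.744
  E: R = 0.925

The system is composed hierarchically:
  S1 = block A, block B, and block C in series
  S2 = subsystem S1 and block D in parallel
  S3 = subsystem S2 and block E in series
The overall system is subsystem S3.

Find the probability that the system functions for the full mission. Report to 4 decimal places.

Series (A, B, and C): 0.964000 × 0.917000 × 0.993000 = 0.877800
Parallel ([0.877800] and D): 1 − (1 − 0.877800)(1 − 0.744000) = 0.968717
Series ([0.968717] and E): 0.968717 × 0.925000 = 0.8961

0.8961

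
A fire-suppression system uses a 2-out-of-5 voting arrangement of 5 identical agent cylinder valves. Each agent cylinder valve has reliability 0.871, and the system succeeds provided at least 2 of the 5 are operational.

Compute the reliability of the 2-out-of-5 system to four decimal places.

0.9988

R = Σ_{i=2}^{5} C(5,i) p^i (1−p)^{5−i} with p = 0.871
C(5,2)·0.871^2·0.129^3 = 0.016286
C(5,3)·0.871^3·0.129^2 = 0.109960
C(5,4)·0.871^4·0.129^1 = 0.371221
C(5,5)·0.871^5·0.129^0 = 0.501292
Sum = 0.9988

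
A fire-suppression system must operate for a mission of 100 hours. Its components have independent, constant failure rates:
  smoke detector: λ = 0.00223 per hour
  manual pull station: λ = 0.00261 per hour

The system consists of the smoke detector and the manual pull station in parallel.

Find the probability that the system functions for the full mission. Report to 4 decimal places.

R(smoke detector) = exp(−0.00223 × 100) = 0.800115
R(manual pull station) = exp(−0.00261 × 100) = 0.770281
Parallel (smoke detector and manual pull station): 1 − (1 − 0.800115)(1 − 0.770281) = 0.9541

0.9541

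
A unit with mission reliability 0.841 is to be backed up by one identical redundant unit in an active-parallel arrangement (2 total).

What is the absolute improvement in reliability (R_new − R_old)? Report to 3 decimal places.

0.134

R_before = 0.841
R_after = 1 − (1 − 0.841)^2 = 0.975
ΔR = 0.975 − 0.841 = 0.134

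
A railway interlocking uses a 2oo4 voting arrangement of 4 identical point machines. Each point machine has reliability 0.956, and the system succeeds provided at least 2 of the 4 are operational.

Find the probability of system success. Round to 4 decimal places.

0.9997

R = Σ_{i=2}^{4} C(4,i) p^i (1−p)^{4−i} with p = 0.956
C(4,2)·0.956^2·0.044^2 = 0.010616
C(4,3)·0.956^3·0.044^1 = 0.153775
C(4,4)·0.956^4·0.044^0 = 0.835279
Sum = 0.9997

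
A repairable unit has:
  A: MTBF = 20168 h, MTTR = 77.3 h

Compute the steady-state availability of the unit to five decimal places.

A(A) = MTBF/(MTBF+MTTR) = 20168/(20168+77.3) = 0.99618

0.99618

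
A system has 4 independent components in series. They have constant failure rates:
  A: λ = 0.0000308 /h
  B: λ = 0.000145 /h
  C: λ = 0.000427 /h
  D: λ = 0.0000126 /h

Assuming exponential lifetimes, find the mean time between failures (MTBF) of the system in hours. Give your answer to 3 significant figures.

1620

Series of exponential components: λ_sys = Σ λ_i
λ_sys = 0.0000308 + 0.000145 + 0.000427 + 0.0000126 = 6.1540e-04 /h
MTBF = 1 / λ_sys = 1620 h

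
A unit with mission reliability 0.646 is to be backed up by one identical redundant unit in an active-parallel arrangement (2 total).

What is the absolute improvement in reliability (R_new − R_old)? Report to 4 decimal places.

R_before = 0.646
R_after = 1 − (1 − 0.646)^2 = 0.8747
ΔR = 0.8747 − 0.646 = 0.2287

0.2287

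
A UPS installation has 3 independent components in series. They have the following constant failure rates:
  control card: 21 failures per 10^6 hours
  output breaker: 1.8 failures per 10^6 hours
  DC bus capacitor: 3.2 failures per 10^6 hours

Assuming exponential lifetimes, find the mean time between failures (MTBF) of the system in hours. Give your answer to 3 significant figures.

Series of exponential components: λ_sys = Σ λ_i
λ_sys = 0.000021 + 0.0000018 + 0.0000032 = 2.6000e-05 /h
MTBF = 1 / λ_sys = 38500 h

38500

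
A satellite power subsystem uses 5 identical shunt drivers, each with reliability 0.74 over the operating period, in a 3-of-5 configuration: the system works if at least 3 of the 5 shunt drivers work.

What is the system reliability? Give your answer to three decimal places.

0.886

R = Σ_{i=3}^{5} C(5,i) p^i (1−p)^{5−i} with p = 0.74
C(5,3)·0.74^3·0.26^2 = 0.27393
C(5,4)·0.74^4·0.26^1 = 0.38983
C(5,5)·0.74^5·0.26^0 = 0.22190
Sum = 0.886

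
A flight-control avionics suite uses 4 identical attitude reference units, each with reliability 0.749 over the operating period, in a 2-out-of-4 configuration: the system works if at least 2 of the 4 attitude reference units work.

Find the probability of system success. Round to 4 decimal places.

0.9487

R = Σ_{i=2}^{4} C(4,i) p^i (1−p)^{4−i} with p = 0.749
C(4,2)·0.749^2·0.251^2 = 0.212062
C(4,3)·0.749^3·0.251^1 = 0.421871
C(4,4)·0.749^4·0.251^0 = 0.314722
Sum = 0.9487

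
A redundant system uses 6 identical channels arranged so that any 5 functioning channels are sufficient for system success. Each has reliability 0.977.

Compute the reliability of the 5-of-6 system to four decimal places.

R = Σ_{i=5}^{6} C(6,i) p^i (1−p)^{6−i} with p = 0.977
C(6,5)·0.977^5·0.023^1 = 0.122843
C(6,6)·0.977^6·0.023^0 = 0.869696
Sum = 0.9925

0.9925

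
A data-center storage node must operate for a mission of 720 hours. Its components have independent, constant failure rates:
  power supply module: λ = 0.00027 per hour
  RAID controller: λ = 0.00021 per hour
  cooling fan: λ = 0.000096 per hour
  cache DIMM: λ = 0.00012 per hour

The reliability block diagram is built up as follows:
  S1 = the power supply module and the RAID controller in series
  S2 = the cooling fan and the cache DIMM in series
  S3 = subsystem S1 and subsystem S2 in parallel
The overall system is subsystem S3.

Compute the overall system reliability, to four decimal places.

0.9579

R(power supply module) = exp(−0.00027 × 720) = 0.823329
R(RAID controller) = exp(−0.00021 × 720) = 0.859676
R(cooling fan) = exp(−0.000096 × 720) = 0.933215
R(cache DIMM) = exp(−0.00012 × 720) = 0.917227
Series (power supply module and RAID controller): 0.823329 × 0.859676 = 0.707796
Series (cooling fan and cache DIMM): 0.933215 × 0.917227 = 0.855970
Parallel ([0.707796] and [0.855970]): 1 − (1 − 0.707796)(1 − 0.855970) = 0.9579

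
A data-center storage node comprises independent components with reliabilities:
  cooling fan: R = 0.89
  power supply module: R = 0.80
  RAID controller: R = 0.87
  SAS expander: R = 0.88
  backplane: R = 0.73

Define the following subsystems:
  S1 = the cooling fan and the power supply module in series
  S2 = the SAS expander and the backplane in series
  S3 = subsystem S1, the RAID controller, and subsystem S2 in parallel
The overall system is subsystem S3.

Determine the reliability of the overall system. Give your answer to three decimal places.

0.987

Series (cooling fan and power supply module): 0.89000 × 0.80000 = 0.71200
Series (SAS expander and backplane): 0.88000 × 0.73000 = 0.64240
Parallel ([0.71200], RAID controller, and [0.64240]): 1 − (1 − 0.71200)(1 − 0.87000)(1 − 0.64240) = 0.987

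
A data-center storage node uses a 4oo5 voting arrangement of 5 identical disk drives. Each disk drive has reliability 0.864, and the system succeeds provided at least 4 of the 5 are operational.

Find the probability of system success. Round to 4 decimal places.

R = Σ_{i=4}^{5} C(5,i) p^i (1−p)^{5−i} with p = 0.864
C(5,4)·0.864^4·0.136^1 = 0.378934
C(5,5)·0.864^5·0.136^0 = 0.481469
Sum = 0.8604

0.8604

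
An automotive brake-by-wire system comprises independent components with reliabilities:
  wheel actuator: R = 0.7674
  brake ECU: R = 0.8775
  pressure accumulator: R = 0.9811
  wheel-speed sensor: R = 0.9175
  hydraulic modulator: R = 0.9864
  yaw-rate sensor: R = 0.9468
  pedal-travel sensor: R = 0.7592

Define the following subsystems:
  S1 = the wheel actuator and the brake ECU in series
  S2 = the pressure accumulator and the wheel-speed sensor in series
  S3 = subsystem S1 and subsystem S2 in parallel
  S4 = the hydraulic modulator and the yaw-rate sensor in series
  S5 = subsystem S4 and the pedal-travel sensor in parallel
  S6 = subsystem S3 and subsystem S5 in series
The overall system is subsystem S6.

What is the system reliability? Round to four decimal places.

Series (wheel actuator and brake ECU): 0.767400 × 0.877500 = 0.673394
Series (pressure accumulator and wheel-speed sensor): 0.981100 × 0.917500 = 0.900159
Parallel ([0.673394] and [0.900159]): 1 − (1 − 0.673394)(1 − 0.900159) = 0.967391
Series (hydraulic modulator and yaw-rate sensor): 0.986400 × 0.946800 = 0.933924
Parallel ([0.933924] and pedal-travel sensor): 1 − (1 − 0.933924)(1 − 0.759200) = 0.984089
Series ([0.967391] and [0.984089]): 0.967391 × 0.984089 = 0.9520

0.9520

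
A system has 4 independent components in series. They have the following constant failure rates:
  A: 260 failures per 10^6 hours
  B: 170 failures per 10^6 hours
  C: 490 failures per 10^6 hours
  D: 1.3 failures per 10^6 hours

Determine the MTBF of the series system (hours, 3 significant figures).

1090

Series of exponential components: λ_sys = Σ λ_i
λ_sys = 0.00026 + 0.00017 + 0.00049 + 0.0000013 = 9.2130e-04 /h
MTBF = 1 / λ_sys = 1090 h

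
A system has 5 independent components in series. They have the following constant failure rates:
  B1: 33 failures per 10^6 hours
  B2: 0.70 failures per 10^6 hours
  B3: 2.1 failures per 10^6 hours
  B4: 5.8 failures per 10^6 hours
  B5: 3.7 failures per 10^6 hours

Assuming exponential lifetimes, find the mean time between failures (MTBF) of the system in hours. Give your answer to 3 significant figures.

Series of exponential components: λ_sys = Σ λ_i
λ_sys = 0.000033 + 0.00000070 + 0.0000021 + 0.0000058 + 0.0000037 = 4.5300e-05 /h
MTBF = 1 / λ_sys = 22100 h

22100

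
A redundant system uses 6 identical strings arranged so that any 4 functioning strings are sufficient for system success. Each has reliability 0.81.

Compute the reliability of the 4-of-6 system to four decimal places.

0.9130

R = Σ_{i=4}^{6} C(6,i) p^i (1−p)^{6−i} with p = 0.81
C(6,4)·0.81^4·0.19^2 = 0.233098
C(6,5)·0.81^5·0.19^1 = 0.397493
C(6,6)·0.81^6·0.19^0 = 0.282430
Sum = 0.9130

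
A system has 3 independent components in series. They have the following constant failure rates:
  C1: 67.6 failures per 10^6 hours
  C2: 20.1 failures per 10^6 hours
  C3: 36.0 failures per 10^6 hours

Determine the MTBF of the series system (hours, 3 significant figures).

Series of exponential components: λ_sys = Σ λ_i
λ_sys = 0.0000676 + 0.0000201 + 0.0000360 = 1.2370e-04 /h
MTBF = 1 / λ_sys = 8080 h

8080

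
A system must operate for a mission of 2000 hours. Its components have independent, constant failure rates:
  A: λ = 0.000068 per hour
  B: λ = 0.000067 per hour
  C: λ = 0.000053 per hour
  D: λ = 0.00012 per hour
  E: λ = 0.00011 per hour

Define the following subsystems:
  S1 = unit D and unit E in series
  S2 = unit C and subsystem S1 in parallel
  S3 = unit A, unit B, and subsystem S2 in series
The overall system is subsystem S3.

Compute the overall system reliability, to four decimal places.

0.7351

R(A) = exp(−0.000068 × 2000) = 0.872843
R(B) = exp(−0.000067 × 2000) = 0.874590
R(C) = exp(−0.000053 × 2000) = 0.899425
R(D) = exp(−0.00012 × 2000) = 0.786628
R(E) = exp(−0.00011 × 2000) = 0.802519
Series (D and E): 0.786628 × 0.802519 = 0.631284
Parallel (C and [0.631284]): 1 − (1 − 0.899425)(1 − 0.631284) = 0.962916
Series (A, B, and [0.962916]): 0.872843 × 0.874590 × 0.962916 = 0.7351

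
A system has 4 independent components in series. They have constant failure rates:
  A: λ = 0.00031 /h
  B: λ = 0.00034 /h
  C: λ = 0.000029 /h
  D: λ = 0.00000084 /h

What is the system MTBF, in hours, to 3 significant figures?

1470

Series of exponential components: λ_sys = Σ λ_i
λ_sys = 0.00031 + 0.00034 + 0.000029 + 0.00000084 = 6.7984e-04 /h
MTBF = 1 / λ_sys = 1470 h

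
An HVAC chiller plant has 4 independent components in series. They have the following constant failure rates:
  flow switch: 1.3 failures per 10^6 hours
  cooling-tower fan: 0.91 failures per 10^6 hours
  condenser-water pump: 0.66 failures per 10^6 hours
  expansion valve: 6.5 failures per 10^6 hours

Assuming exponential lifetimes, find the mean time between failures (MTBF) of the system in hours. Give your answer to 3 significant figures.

Series of exponential components: λ_sys = Σ λ_i
λ_sys = 0.0000013 + 0.00000091 + 0.00000066 + 0.0000065 = 9.3700e-06 /h
MTBF = 1 / λ_sys = 107000 h

107000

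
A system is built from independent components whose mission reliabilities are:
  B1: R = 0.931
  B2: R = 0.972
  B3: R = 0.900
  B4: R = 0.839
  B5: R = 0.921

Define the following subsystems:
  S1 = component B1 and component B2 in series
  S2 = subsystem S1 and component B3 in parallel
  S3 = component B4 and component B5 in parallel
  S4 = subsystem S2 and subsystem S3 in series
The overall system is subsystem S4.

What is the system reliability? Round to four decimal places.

Series (B1 and B2): 0.931000 × 0.972000 = 0.904932
Parallel ([0.904932] and B3): 1 − (1 − 0.904932)(1 − 0.900000) = 0.990493
Parallel (B4 and B5): 1 − (1 − 0.839000)(1 − 0.921000) = 0.987281
Series ([0.990493] and [0.987281]): 0.990493 × 0.987281 = 0.9779

0.9779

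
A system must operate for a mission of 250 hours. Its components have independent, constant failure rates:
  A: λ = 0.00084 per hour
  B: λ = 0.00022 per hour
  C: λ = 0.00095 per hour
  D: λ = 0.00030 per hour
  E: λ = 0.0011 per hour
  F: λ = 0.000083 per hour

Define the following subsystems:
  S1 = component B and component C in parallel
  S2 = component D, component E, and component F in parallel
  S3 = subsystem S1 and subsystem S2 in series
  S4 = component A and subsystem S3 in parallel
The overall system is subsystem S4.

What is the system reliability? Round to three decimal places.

R(A) = exp(−0.00084 × 250) = 0.81058
R(B) = exp(−0.00022 × 250) = 0.94649
R(C) = exp(−0.00095 × 250) = 0.78860
R(D) = exp(−0.00030 × 250) = 0.92774
R(E) = exp(−0.0011 × 250) = 0.75957
R(F) = exp(−0.000083 × 250) = 0.97946
Parallel (B and C): 1 − (1 − 0.94649)(1 − 0.78860) = 0.98869
Parallel (D, E, and F): 1 − (1 − 0.92774)(1 − 0.75957)(1 − 0.97946) = 0.99964
Series ([0.98869] and [0.99964]): 0.98869 × 0.99964 = 0.98833
Parallel (A and [0.98833]): 1 − (1 − 0.81058)(1 − 0.98833) = 0.998

0.998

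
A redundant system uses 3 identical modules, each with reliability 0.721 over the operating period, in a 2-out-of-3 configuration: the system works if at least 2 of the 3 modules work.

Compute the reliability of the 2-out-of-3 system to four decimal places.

R = Σ_{i=2}^{3} C(3,i) p^i (1−p)^{3−i} with p = 0.721
C(3,2)·0.721^2·0.279^1 = 0.435107
C(3,3)·0.721^3·0.279^0 = 0.374805
Sum = 0.8099

0.8099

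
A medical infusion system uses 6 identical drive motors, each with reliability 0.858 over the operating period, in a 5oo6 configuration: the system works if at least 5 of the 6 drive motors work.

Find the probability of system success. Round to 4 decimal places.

0.7951

R = Σ_{i=5}^{6} C(6,i) p^i (1−p)^{6−i} with p = 0.858
C(6,5)·0.858^5·0.142^1 = 0.396165
C(6,6)·0.858^6·0.142^0 = 0.398955
Sum = 0.7951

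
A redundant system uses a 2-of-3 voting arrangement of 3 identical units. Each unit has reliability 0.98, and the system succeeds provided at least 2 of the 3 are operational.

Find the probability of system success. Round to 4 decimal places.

R = Σ_{i=2}^{3} C(3,i) p^i (1−p)^{3−i} with p = 0.98
C(3,2)·0.98^2·0.02^1 = 0.057624
C(3,3)·0.98^3·0.02^0 = 0.941192
Sum = 0.9988

0.9988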